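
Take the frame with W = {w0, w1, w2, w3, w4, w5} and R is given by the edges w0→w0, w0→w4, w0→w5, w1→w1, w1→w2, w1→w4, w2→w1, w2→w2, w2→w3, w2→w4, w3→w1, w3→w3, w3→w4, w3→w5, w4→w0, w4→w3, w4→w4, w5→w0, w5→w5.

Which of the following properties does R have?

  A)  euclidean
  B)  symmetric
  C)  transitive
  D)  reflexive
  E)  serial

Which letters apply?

D, E

(A) not euclidean: w0 R w4 and w0 R w5 but not w4 R w5.
(B) not symmetric: w1 R w4 but not w4 R w1.
(C) not transitive: w0 R w4 and w4 R w3 but not w0 R w3.
(D) reflexive: each world relates to itself.
(E) serial: every world has an R-successor.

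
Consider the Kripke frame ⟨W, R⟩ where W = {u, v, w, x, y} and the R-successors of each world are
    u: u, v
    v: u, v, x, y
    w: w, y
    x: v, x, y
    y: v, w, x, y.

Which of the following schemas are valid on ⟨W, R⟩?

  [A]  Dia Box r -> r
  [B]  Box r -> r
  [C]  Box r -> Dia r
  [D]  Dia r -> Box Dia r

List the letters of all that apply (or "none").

R is reflexive: each world relates to itself.
R is symmetric: every R-edge is matched by its reverse.
R is not euclidean: v R u and v R x but not u R x.
R is serial: every world has an R-successor.
(A) Dia Box r -> r is the dual of axiom B, which corresponds to symmetry. R is symmetric — valid.
(B) Box r -> r is axiom T; it is valid on a frame exactly when R is reflexive. R is reflexive, so valid.
(C) Box r -> Dia r is axiom D, which corresponds to seriality. R is serial — valid.
(D) Dia r -> Box Dia r (axiom 5) characterises the euclidean frames. R is not euclidean — not valid.

A, B, C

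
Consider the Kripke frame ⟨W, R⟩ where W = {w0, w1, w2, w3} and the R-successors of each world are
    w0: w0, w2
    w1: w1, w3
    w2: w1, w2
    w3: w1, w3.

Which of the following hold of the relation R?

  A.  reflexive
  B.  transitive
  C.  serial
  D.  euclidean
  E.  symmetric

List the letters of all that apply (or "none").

A, C

(A) reflexive: each world relates to itself.
(B) not transitive: w0 R w2 and w2 R w1 but not w0 R w1.
(C) serial: every world has an R-successor.
(D) not euclidean: w0 R w2 and w0 R w0 but not w2 R w0.
(E) not symmetric: w0 R w2 but not w2 R w0.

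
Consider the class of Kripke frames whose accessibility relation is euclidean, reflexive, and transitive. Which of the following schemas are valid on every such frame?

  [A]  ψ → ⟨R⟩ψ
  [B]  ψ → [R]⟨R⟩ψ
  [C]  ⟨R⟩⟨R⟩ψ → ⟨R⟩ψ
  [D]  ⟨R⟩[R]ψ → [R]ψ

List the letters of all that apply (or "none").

A, B, C, D

A relation that is euclidean, reflexive, and transitive is also serial and symmetric.
(A) ψ → ⟨R⟩ψ is the dual of axiom T, which corresponds to reflexivity. Every such R is reflexive — valid.
(B) ψ → [R]⟨R⟩ψ (axiom B) characterises the symmetric frames. Every such R is symmetric — valid.
(C) the dual of axiom 4: valid iff R is transitive. Every such R is transitive — valid.
(D) the dual of axiom 5: valid iff R is euclidean. Every such R is euclidean — valid.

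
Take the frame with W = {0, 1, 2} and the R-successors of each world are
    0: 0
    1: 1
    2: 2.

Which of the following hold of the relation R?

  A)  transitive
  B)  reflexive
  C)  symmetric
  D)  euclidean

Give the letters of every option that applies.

A, B, C, D

(A) transitive: R is closed under composition.
(B) reflexive: each world relates to itself.
(C) symmetric: every R-edge is matched by its reverse.
(D) euclidean: any two R-successors of the same world are R-related.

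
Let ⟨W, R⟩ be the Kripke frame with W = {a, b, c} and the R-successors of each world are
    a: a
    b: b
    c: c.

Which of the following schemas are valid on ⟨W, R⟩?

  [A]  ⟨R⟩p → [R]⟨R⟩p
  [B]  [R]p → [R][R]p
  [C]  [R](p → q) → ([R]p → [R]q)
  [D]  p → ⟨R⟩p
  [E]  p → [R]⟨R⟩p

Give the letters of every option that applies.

R is reflexive: each world relates to itself.
R is symmetric: every R-edge is matched by its reverse.
R is transitive: R is closed under composition.
R is euclidean: any two R-successors of the same world are R-related.
(A) ⟨R⟩p → [R]⟨R⟩p is axiom 5; it is valid on a frame exactly when R is euclidean. R is euclidean, so valid.
(B) [R]p → [R][R]p is axiom 4, which corresponds to transitivity. R is transitive — valid.
(C) this is just K, valid on every normal frame.
(D) p → ⟨R⟩p is the dual of axiom T; it is valid on a frame exactly when R is reflexive. R is reflexive, so valid.
(E) p → [R]⟨R⟩p is axiom B, which corresponds to symmetry. R is symmetric — valid.

A, B, C, D, E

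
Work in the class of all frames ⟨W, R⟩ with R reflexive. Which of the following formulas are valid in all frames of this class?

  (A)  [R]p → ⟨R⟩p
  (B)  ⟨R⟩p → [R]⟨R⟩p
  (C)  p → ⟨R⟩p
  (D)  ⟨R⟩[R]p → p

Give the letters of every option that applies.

A, C

A reflexive relation is serial.
(A) [R]p → ⟨R⟩p (axiom D) characterises the serial frames. Every such R is serial — valid.
(B) ⟨R⟩p → [R]⟨R⟩p is axiom 5, which corresponds to the euclidean property. Such an R need not be euclidean — not valid.
(C) the dual of axiom T: valid iff R is reflexive. Every such R is reflexive — valid.
(D) ⟨R⟩[R]p → p (the dual of axiom B) characterises the symmetric frames. Such an R need not be symmetric — not valid.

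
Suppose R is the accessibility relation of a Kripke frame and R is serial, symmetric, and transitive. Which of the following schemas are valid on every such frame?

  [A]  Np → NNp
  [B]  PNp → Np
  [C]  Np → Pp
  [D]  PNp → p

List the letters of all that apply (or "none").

A, B, C, D

A serial symmetric transitive relation is reflexive (take any v with uRv; symmetry gives vRu and transitivity gives uRu), hence an equivalence relation.
(A) Np → NNp (axiom 4) characterises the transitive frames. Every such R is transitive — valid.
(B) PNp → Np is the dual of axiom 5; it is valid on a frame exactly when R is euclidean. Every such R is euclidean, so valid.
(C) Np → Pp (axiom D) characterises the serial frames. Every such R is serial — valid.
(D) PNp → p (the dual of axiom B) characterises the symmetric frames. Every such R is symmetric — valid.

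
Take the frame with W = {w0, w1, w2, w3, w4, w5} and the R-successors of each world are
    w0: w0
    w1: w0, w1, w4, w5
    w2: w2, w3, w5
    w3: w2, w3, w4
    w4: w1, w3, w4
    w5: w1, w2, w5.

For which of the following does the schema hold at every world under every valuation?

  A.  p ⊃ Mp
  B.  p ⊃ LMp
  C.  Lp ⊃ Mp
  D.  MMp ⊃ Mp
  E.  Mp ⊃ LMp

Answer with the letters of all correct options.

A, C

R is reflexive: each world relates to itself.
R is not symmetric: w1 R w0 but not w0 R w1.
R is not transitive: w1 R w4 and w4 R w3 but not w1 R w3.
R is not euclidean: w1 R w0 and w1 R w1 but not w0 R w1.
R is serial: every world has an R-successor.
(A) p ⊃ Mp is the dual of axiom T, which corresponds to reflexivity. R is reflexive — valid.
(B) p ⊃ LMp (axiom B) characterises the symmetric frames. R is not symmetric — not valid.
(C) axiom D: valid iff R is serial. R is serial — valid.
(D) MMp ⊃ Mp (the dual of axiom 4) characterises the transitive frames. R is not transitive — not valid.
(E) Mp ⊃ LMp is axiom 5, which corresponds to the euclidean property. R is not euclidean — not valid.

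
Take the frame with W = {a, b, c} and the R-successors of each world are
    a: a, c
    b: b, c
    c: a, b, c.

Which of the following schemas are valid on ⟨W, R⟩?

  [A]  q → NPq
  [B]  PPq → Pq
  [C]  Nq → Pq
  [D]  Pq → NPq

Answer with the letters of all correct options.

A, C

R is symmetric: every R-edge is matched by its reverse.
R is not transitive: a R c and c R b but not a R b.
R is not euclidean: c R a and c R b but not a R b.
R is serial: every world has an R-successor.
(A) q → NPq is axiom B; it is valid on a frame exactly when R is symmetric. R is symmetric, so valid.
(B) PPq → Pq (the dual of axiom 4) characterises the transitive frames. R is not transitive — not valid.
(C) Nq → Pq (axiom D) characterises the serial frames. R is serial — valid.
(D) Pq → NPq (axiom 5) characterises the euclidean frames. R is not euclidean — not valid.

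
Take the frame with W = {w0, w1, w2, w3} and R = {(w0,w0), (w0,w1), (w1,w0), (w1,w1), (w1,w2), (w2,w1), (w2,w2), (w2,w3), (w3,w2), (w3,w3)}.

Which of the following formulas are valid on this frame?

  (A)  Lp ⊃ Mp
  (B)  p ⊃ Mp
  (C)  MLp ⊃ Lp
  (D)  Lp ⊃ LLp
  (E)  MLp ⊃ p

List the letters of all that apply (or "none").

A, B, E

R is reflexive: each world relates to itself.
R is symmetric: every R-edge is matched by its reverse.
R is not transitive: w0 R w1 and w1 R w2 but not w0 R w2.
R is not euclidean: w1 R w0 and w1 R w2 but not w0 R w2.
R is serial: every world has an R-successor.
(A) Lp ⊃ Mp (axiom D) characterises the serial frames. R is serial — valid.
(B) the dual of axiom T: valid iff R is reflexive. R is reflexive — valid.
(C) MLp ⊃ Lp is the dual of axiom 5, which corresponds to the euclidean property. R is not euclidean — not valid.
(D) axiom 4: valid iff R is transitive. R is not transitive — not valid.
(E) MLp ⊃ p is the dual of axiom B, which corresponds to symmetry. R is symmetric — valid.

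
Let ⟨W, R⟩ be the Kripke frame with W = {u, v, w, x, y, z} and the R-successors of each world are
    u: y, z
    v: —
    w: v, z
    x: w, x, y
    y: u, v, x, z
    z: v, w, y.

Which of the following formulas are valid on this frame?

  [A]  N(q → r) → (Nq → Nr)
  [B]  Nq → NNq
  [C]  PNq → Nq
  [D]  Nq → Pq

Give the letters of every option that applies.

R is not transitive: u R y and y R u but not u R u.
R is not euclidean: w R v and w R z but not v R z.
R is not serial: v has no R-successor.
(A) N(q → r) → (Nq → Nr) is axiom K, valid on every Kripke frame — valid.
(B) Nq → NNq is axiom 4, which corresponds to transitivity. R is not transitive — not valid.
(C) PNq → Nq is the dual of axiom 5, which corresponds to the euclidean property. R is not euclidean — not valid.
(D) axiom D: valid iff R is serial. R is not serial — not valid.

A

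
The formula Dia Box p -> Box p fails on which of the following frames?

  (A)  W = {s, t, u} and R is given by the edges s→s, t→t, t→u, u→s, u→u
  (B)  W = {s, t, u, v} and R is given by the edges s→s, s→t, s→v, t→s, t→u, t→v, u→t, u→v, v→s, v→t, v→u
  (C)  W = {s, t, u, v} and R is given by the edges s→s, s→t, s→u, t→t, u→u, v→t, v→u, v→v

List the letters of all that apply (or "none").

The schema Dia Box p -> Box p is the dual of axiom 5; it is valid on a frame iff R is euclidean.
(A) R is not euclidean (t R u and t R t but not u R t), so the schema fails here.
(B) R is not euclidean (t R s and t R u but not s R u), so the schema fails here.
(C) R is not euclidean (s R t and s R s but not t R s), so the schema fails here.

A, B, C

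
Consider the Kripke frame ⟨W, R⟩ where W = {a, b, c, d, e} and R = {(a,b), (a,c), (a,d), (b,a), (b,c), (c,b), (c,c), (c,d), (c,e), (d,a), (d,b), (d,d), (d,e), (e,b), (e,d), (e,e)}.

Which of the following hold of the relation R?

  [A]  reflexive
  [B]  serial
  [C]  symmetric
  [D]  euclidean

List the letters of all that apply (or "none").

B

(A) not reflexive: not a R a.
(B) serial: every world has an R-successor.
(C) not symmetric: a R c but not c R a.
(D) not euclidean: a R b and a R d but not b R d.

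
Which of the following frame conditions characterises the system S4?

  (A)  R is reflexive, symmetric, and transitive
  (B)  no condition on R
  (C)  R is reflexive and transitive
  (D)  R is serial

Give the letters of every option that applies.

(A) this class determines S5, not S4.
(B) this class determines K, not S4.
(C) S4 is sound and complete for exactly this class.
(D) this class determines D, not S4.

C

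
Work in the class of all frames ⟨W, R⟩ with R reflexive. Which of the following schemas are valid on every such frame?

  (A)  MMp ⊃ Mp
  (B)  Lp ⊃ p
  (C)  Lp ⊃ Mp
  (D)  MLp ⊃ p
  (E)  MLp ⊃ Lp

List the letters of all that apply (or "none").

B, C

A reflexive relation is serial.
(A) MMp ⊃ Mp (the dual of axiom 4) characterises the transitive frames. Such an R need not be transitive — not valid.
(B) Lp ⊃ p is axiom T; it is valid on a frame exactly when R is reflexive. Every such R is reflexive, so valid.
(C) axiom D: valid iff R is serial. Every such R is serial — valid.
(D) MLp ⊃ p is the dual of axiom B; it is valid on a frame exactly when R is symmetric. Such an R need not be symmetric, so not valid.
(E) MLp ⊃ Lp is the dual of axiom 5; it is valid on a frame exactly when R is euclidean. Such an R need not be euclidean, so not valid.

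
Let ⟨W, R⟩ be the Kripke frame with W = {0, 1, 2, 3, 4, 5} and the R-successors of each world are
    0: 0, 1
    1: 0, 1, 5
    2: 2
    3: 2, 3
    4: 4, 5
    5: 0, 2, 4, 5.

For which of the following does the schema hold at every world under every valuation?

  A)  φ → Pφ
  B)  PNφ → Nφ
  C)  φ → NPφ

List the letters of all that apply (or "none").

R is reflexive: each world relates to itself.
R is not symmetric: 1 R 5 but not 5 R 1.
R is not euclidean: 1 R 0 and 1 R 5 but not 0 R 5.
(A) φ → Pφ is the dual of axiom T; it is valid on a frame exactly when R is reflexive. R is reflexive, so valid.
(B) the dual of axiom 5: valid iff R is euclidean. R is not euclidean — not valid.
(C) φ → NPφ is axiom B, which corresponds to symmetry. R is not symmetric — not valid.

A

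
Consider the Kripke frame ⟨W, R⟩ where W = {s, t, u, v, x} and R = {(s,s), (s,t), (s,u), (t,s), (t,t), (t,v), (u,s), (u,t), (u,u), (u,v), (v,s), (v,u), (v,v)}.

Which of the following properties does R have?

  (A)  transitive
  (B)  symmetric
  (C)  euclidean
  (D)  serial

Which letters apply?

none

(A) not transitive: s R t and t R v but not s R v.
(B) not symmetric: t R v but not v R t.
(C) not euclidean: s R t and s R u but not t R u.
(D) not serial: x has no R-successor.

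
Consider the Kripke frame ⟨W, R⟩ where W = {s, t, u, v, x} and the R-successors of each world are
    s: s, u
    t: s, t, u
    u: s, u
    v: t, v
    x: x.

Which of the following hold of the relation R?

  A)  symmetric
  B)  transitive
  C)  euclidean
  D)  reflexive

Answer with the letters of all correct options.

(A) not symmetric: t R s but not s R t.
(B) not transitive: v R t and t R s but not v R s.
(C) not euclidean: t R s and t R t but not s R t.
(D) reflexive: each world relates to itself.

D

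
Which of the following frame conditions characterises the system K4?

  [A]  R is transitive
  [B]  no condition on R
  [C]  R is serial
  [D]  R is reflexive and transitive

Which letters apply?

(A) K4 is sound and complete for exactly this class.
(B) this class determines K, not K4.
(C) this class determines D, not K4.
(D) this class determines S4, not K4.

A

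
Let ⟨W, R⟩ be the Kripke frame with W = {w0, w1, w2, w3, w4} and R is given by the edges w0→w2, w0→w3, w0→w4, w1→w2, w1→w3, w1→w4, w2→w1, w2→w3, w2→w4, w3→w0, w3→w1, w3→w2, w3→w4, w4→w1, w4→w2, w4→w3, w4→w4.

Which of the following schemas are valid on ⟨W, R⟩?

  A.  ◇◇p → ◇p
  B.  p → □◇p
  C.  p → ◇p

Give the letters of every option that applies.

none

R is not reflexive: not w0 R w0.
R is not symmetric: w0 R w2 but not w2 R w0.
R is not transitive: w0 R w2 and w2 R w1 but not w0 R w1.
(A) ◇◇p → ◇p (the dual of axiom 4) characterises the transitive frames. R is not transitive — not valid.
(B) p → □◇p is axiom B, which corresponds to symmetry. R is not symmetric — not valid.
(C) p → ◇p is the dual of axiom T; it is valid on a frame exactly when R is reflexive. R is not reflexive, so not valid.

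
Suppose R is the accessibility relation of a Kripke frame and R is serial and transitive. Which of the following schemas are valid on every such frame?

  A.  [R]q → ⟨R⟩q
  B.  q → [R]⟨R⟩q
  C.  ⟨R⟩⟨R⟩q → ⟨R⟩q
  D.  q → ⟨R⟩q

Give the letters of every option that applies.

(A) axiom D: valid iff R is serial. Every such R is serial — valid.
(B) axiom B: valid iff R is symmetric. Such an R need not be symmetric — not valid.
(C) the dual of axiom 4: valid iff R is transitive. Every such R is transitive — valid.
(D) q → ⟨R⟩q is the dual of axiom T, which corresponds to reflexivity. Such an R need not be reflexive — not valid.

A, C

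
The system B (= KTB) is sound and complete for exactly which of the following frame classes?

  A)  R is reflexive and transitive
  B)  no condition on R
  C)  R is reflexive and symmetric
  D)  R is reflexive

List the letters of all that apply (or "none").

C

(A) this class determines S4, not B (= KTB).
(B) this class determines K, not B (= KTB).
(C) B (= KTB) is sound and complete for exactly this class.
(D) this class determines T (= KT), not B (= KTB).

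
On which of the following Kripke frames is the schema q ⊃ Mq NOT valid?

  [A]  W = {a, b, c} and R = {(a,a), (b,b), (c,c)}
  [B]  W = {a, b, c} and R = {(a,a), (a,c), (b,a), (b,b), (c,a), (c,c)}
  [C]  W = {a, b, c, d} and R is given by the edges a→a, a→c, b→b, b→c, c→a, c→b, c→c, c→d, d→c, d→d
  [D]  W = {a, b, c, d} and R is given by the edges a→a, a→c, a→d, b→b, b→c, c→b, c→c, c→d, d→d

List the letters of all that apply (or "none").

none

The schema q ⊃ Mq is the dual of axiom T; it is valid on a frame iff R is reflexive.
(A) R is reflexive (each world relates to itself), so the schema is valid here.
(B) R is reflexive (each world relates to itself), so the schema is valid here.
(C) R is reflexive (each world relates to itself), so the schema is valid here.
(D) R is reflexive (each world relates to itself), so the schema is valid here.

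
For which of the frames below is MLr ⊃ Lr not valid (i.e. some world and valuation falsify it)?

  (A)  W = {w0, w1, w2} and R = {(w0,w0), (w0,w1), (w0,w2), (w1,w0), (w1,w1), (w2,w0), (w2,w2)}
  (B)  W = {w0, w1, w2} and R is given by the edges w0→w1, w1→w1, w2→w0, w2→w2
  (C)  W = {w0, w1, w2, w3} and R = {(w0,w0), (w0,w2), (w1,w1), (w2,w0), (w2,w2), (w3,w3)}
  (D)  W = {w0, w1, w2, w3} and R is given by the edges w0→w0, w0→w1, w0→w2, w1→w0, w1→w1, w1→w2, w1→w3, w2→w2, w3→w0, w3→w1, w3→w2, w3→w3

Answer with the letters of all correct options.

A, B, D

The schema MLr ⊃ Lr is the dual of axiom 5; it is valid on a frame iff R is euclidean.
(A) R is not euclidean (w0 R w1 and w0 R w2 but not w1 R w2), so the schema fails here.
(B) R is not euclidean (w2 R w0 and w2 R w2 but not w0 R w2), so the schema fails here.
(C) R is euclidean (any two R-successors of the same world are R-related), so the schema is valid here.
(D) R is not euclidean (w0 R w2 and w0 R w0 but not w2 R w0), so the schema fails here.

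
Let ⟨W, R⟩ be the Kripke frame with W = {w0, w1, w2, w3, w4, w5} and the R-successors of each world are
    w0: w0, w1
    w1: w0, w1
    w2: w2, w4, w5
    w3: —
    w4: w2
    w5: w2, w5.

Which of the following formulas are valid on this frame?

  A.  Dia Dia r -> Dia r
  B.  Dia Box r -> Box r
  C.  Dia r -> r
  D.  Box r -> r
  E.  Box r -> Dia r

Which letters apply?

R is not reflexive: not w3 R w3.
R is not transitive: w4 R w2 and w2 R w4 but not w4 R w4.
R is not euclidean: w2 R w4 and w2 R w5 but not w4 R w5.
R is not serial: w3 has no R-successor.
R is not a subset of the identity: w0 R w1 with w0 ≠ w1.
(A) the dual of axiom 4: valid iff R is transitive. R is not transitive — not valid.
(B) Dia Box r -> Box r is the dual of axiom 5; it is valid on a frame exactly when R is euclidean. R is not euclidean, so not valid.
(C) Dia r -> r (the converse of T) corresponds to R being a subset of the identity. Here R ⊄ identity, so not valid.
(D) Box r -> r is axiom T; it is valid on a frame exactly when R is reflexive. R is not reflexive, so not valid.
(E) Box r -> Dia r is axiom D; it is valid on a frame exactly when R is serial. R is not serial, so not valid.

none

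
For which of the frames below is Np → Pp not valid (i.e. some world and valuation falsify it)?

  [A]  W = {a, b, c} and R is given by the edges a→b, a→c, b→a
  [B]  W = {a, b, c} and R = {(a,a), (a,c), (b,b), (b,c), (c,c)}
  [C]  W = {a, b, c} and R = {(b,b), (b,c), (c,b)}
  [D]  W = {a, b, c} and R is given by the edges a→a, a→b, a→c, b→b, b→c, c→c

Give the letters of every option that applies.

The schema Np → Pp is axiom D; it is valid on a frame iff R is serial.
(A) R is not serial (c has no R-successor), so the schema fails here.
(B) R is serial (every world has an R-successor), so the schema is valid here.
(C) R is not serial (a has no R-successor), so the schema fails here.
(D) R is serial (every world has an R-successor), so the schema is valid here.

A, C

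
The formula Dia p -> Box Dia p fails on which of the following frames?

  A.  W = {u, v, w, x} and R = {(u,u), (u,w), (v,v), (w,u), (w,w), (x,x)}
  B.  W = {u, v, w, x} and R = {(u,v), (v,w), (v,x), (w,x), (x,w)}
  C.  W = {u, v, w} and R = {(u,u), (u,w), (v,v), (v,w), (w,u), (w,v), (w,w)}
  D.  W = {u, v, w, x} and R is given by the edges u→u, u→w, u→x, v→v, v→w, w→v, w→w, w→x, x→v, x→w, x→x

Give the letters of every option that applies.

B, C, D

The schema Dia p -> Box Dia p is axiom 5; it is valid on a frame iff R is euclidean.
(A) R is euclidean (any two R-successors of the same world are R-related), so the schema is valid here.
(B) R is not euclidean (u R v and u R v but not v R v), so the schema fails here.
(C) R is not euclidean (w R u and w R v but not u R v), so the schema fails here.
(D) R is not euclidean (u R w and u R u but not w R u), so the schema fails here.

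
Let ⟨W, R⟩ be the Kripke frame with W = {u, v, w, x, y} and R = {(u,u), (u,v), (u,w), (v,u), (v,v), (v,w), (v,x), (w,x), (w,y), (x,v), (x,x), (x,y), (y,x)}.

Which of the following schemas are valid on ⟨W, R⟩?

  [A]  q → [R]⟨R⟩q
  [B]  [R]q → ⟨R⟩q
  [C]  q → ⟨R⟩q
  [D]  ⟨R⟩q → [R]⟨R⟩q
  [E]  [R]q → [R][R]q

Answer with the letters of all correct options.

R is not reflexive: not w R w.
R is not symmetric: u R w but not w R u.
R is not transitive: u R v and v R x but not u R x.
R is not euclidean: u R w and u R u but not w R u.
R is serial: every world has an R-successor.
(A) axiom B: valid iff R is symmetric. R is not symmetric — not valid.
(B) [R]q → ⟨R⟩q is axiom D; it is valid on a frame exactly when R is serial. R is serial, so valid.
(C) q → ⟨R⟩q is the dual of axiom T, which corresponds to reflexivity. R is not reflexive — not valid.
(D) ⟨R⟩q → [R]⟨R⟩q is axiom 5; it is valid on a frame exactly when R is euclidean. R is not euclidean, so not valid.
(E) axiom 4: valid iff R is transitive. R is not transitive — not valid.

B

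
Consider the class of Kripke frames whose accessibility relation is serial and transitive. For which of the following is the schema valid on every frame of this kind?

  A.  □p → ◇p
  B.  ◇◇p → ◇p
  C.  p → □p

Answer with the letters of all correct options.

A, B

(A) □p → ◇p (axiom D) characterises the serial frames. Every such R is serial — valid.
(B) ◇◇p → ◇p (the dual of axiom 4) characterises the transitive frames. Every such R is transitive — valid.
(C) p → □p (equivalent to ◇p→p) corresponds to R being a subset of the identity. Such an R need not be a subset of the identity, so not valid.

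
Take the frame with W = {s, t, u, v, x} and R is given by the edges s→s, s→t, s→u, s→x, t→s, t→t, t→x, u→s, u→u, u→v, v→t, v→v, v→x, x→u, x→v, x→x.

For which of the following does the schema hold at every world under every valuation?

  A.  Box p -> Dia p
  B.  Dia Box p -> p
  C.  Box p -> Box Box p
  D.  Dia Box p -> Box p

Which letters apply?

A

R is not symmetric: s R x but not x R s.
R is not transitive: s R u and u R v but not s R v.
R is not euclidean: s R t and s R u but not t R u.
R is serial: every world has an R-successor.
(A) Box p -> Dia p is axiom D, which corresponds to seriality. R is serial — valid.
(B) the dual of axiom B: valid iff R is symmetric. R is not symmetric — not valid.
(C) Box p -> Box Box p (axiom 4) characterises the transitive frames. R is not transitive — not valid.
(D) the dual of axiom 5: valid iff R is euclidean. R is not euclidean — not valid.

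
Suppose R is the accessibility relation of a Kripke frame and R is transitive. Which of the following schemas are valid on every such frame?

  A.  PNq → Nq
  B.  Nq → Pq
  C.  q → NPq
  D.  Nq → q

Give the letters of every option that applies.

(A) PNq → Nq (the dual of axiom 5) characterises the euclidean frames. Such an R need not be euclidean — not valid.
(B) Nq → Pq (axiom D) characterises the serial frames. Such an R need not be serial — not valid.
(C) q → NPq is axiom B; it is valid on a frame exactly when R is symmetric. Such an R need not be symmetric, so not valid.
(D) Nq → q is axiom T; it is valid on a frame exactly when R is reflexive. Such an R need not be reflexive, so not valid.

none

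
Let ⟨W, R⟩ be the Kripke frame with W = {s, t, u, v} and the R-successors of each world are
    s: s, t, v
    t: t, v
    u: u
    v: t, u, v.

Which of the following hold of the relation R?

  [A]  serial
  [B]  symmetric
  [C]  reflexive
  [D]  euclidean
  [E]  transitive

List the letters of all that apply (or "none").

(A) serial: every world has an R-successor.
(B) not symmetric: s R t but not t R s.
(C) reflexive: each world relates to itself.
(D) not euclidean: s R t and s R s but not t R s.
(E) not transitive: s R v and v R u but not s R u.

A, C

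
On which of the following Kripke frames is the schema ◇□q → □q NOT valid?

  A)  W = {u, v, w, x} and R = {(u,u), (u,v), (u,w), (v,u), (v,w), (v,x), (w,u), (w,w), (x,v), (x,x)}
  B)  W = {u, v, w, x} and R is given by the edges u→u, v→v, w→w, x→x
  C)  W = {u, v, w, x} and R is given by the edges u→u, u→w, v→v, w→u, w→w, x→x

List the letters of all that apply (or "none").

The schema ◇□q → □q is the dual of axiom 5; it is valid on a frame iff R is euclidean.
(A) R is not euclidean (u R w and u R v but not w R v), so the schema fails here.
(B) R is euclidean (any two R-successors of the same world are R-related), so the schema is valid here.
(C) R is euclidean (any two R-successors of the same world are R-related), so the schema is valid here.

A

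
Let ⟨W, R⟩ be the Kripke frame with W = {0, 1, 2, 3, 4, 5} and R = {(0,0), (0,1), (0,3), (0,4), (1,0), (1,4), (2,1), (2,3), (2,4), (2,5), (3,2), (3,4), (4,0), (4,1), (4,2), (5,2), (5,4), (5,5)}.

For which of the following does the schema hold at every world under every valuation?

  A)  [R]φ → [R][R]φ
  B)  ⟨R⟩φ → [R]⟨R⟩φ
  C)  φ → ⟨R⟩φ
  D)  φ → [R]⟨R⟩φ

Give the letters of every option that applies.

none

R is not reflexive: not 1 R 1.
R is not symmetric: 0 R 3 but not 3 R 0.
R is not transitive: 0 R 3 and 3 R 2 but not 0 R 2.
R is not euclidean: 0 R 1 and 0 R 3 but not 1 R 3.
(A) axiom 4: valid iff R is transitive. R is not transitive — not valid.
(B) ⟨R⟩φ → [R]⟨R⟩φ (axiom 5) characterises the euclidean frames. R is not euclidean — not valid.
(C) φ → ⟨R⟩φ is the dual of axiom T, which corresponds to reflexivity. R is not reflexive — not valid.
(D) φ → [R]⟨R⟩φ (axiom B) characterises the symmetric frames. R is not symmetric — not valid.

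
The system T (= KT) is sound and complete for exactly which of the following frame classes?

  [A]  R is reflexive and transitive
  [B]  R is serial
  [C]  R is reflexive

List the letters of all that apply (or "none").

(A) this class determines S4, not T (= KT).
(B) this class determines D, not T (= KT).
(C) T (= KT) is sound and complete for exactly this class.

C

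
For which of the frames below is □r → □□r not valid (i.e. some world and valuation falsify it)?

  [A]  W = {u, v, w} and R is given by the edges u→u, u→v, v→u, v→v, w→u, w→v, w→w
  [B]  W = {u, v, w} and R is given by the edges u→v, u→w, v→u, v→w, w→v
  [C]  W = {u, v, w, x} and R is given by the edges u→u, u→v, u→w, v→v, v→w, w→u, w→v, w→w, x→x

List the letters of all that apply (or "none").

B, C

The schema □r → □□r is axiom 4; it is valid on a frame iff R is transitive.
(A) R is transitive (R is closed under composition), so the schema is valid here.
(B) R is not transitive (u R v and v R u but not u R u), so the schema fails here.
(C) R is not transitive (v R w and w R u but not v R u), so the schema fails here.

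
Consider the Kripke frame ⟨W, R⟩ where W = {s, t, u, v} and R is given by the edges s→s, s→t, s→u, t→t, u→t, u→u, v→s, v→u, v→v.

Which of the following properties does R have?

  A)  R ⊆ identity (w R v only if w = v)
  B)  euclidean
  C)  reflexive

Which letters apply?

C

(A) not ⊆ identity: s R t with s ≠ t.
(B) not euclidean: s R t and s R s but not t R s.
(C) reflexive: each world relates to itself.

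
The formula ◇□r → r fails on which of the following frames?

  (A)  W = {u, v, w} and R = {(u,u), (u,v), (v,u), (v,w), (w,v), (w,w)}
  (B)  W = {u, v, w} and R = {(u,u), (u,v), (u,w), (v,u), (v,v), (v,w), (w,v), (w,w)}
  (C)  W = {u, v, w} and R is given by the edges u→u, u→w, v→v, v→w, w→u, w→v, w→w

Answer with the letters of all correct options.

The schema ◇□r → r is the dual of axiom B; it is valid on a frame iff R is symmetric.
(A) R is symmetric (every R-edge is matched by its reverse), so the schema is valid here.
(B) R is not symmetric (u R w but not w R u), so the schema fails here.
(C) R is symmetric (every R-edge is matched by its reverse), so the schema is valid here.

B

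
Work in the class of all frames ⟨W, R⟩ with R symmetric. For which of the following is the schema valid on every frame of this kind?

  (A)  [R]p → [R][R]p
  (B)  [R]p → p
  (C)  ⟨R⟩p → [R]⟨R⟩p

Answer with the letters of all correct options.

none

(A) [R]p → [R][R]p is axiom 4; it is valid on a frame exactly when R is transitive. Such an R need not be transitive, so not valid.
(B) [R]p → p is axiom T, which corresponds to reflexivity. Such an R need not be reflexive — not valid.
(C) ⟨R⟩p → [R]⟨R⟩p is axiom 5, which corresponds to the euclidean property. Such an R need not be euclidean — not valid.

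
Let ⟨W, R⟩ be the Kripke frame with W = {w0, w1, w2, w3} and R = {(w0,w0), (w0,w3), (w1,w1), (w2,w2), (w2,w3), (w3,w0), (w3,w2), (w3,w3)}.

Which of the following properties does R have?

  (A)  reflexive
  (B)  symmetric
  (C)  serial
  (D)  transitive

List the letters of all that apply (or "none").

A, B, C

(A) reflexive: each world relates to itself.
(B) symmetric: every R-edge is matched by its reverse.
(C) serial: every world has an R-successor.
(D) not transitive: w0 R w3 and w3 R w2 but not w0 R w2.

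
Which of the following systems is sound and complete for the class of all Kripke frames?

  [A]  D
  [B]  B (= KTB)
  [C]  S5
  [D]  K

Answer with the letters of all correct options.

D

(A) D is determined by the class of serial frames.
(B) B (= KTB) is determined by the class of reflexive and symmetric frames.
(C) S5 is determined by the class of reflexive, symmetric, and transitive frames.
(D) K is determined by exactly this class.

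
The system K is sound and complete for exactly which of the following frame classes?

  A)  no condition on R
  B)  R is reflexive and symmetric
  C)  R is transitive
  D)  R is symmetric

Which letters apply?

A

(A) K is sound and complete for exactly this class.
(B) this class determines B (= KTB), not K.
(C) this class determines K4, not K.
(D) this class determines KB, not K.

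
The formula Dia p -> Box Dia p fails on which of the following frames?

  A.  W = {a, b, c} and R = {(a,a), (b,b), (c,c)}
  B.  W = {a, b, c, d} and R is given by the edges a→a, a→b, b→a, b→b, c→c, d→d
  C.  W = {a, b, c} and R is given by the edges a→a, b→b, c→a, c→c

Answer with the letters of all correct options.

The schema Dia p -> Box Dia p is axiom 5; it is valid on a frame iff R is euclidean.
(A) R is euclidean (any two R-successors of the same world are R-related), so the schema is valid here.
(B) R is euclidean (any two R-successors of the same world are R-related), so the schema is valid here.
(C) R is not euclidean (c R a and c R c but not a R c), so the schema fails here.

C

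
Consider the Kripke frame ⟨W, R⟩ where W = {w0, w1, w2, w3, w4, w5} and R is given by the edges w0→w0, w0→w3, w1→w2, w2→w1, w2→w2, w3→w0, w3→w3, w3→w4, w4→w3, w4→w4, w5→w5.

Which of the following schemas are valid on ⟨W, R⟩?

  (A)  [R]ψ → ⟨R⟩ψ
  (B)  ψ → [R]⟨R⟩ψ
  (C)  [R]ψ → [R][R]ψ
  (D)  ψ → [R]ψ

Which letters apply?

R is symmetric: every R-edge is matched by its reverse.
R is not transitive: w0 R w3 and w3 R w4 but not w0 R w4.
R is serial: every world has an R-successor.
R is not a subset of the identity: w0 R w3 with w0 ≠ w3.
(A) [R]ψ → ⟨R⟩ψ is axiom D, which corresponds to seriality. R is serial — valid.
(B) ψ → [R]⟨R⟩ψ (axiom B) characterises the symmetric frames. R is symmetric — valid.
(C) [R]ψ → [R][R]ψ is axiom 4, which corresponds to transitivity. R is not transitive — not valid.
(D) ψ → [R]ψ (equivalent to ◇p→p) corresponds to R being a subset of the identity. Here R ⊄ identity, so not valid.

A, B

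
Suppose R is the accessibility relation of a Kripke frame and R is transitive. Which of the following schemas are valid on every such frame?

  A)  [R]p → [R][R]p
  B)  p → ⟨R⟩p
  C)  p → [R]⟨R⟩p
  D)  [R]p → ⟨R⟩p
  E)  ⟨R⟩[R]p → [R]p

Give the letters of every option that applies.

(A) axiom 4: valid iff R is transitive. Every such R is transitive — valid.
(B) the dual of axiom T: valid iff R is reflexive. Such an R need not be reflexive — not valid.
(C) axiom B: valid iff R is symmetric. Such an R need not be symmetric — not valid.
(D) [R]p → ⟨R⟩p is axiom D, which corresponds to seriality. Such an R need not be serial — not valid.
(E) ⟨R⟩[R]p → [R]p (the dual of axiom 5) characterises the euclidean frames. Such an R need not be euclidean — not valid.

A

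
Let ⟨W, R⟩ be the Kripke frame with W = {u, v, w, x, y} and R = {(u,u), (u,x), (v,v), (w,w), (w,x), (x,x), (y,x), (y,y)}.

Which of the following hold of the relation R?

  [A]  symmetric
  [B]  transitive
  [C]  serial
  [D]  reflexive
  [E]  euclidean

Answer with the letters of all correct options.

(A) not symmetric: u R x but not x R u.
(B) transitive: R is closed under composition.
(C) serial: every world has an R-successor.
(D) reflexive: each world relates to itself.
(E) not euclidean: u R x and u R u but not x R u.

B, C, D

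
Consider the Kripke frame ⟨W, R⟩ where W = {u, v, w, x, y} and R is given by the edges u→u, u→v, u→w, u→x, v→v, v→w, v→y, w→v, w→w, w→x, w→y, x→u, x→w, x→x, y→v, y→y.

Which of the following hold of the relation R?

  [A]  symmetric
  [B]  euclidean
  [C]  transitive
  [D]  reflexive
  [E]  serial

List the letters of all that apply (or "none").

D, E

(A) not symmetric: u R v but not v R u.
(B) not euclidean: u R v and u R u but not v R u.
(C) not transitive: u R v and v R y but not u R y.
(D) reflexive: each world relates to itself.
(E) serial: every world has an R-successor.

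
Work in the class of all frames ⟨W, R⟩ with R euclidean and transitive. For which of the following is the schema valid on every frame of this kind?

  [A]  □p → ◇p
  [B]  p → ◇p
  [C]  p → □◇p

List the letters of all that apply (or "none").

(A) □p → ◇p (axiom D) characterises the serial frames. Such an R need not be serial — not valid.
(B) p → ◇p is the dual of axiom T; it is valid on a frame exactly when R is reflexive. Such an R need not be reflexive, so not valid.
(C) p → □◇p (axiom B) characterises the symmetric frames. Such an R need not be symmetric — not valid.

none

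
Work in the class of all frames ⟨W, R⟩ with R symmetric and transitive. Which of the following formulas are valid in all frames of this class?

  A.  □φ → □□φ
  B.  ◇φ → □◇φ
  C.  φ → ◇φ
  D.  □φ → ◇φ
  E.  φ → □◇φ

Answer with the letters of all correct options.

A, B, E

A symmetric transitive relation is euclidean (uRv and uRw give vRu by symmetry, then vRw by transitivity).
(A) □φ → □□φ is axiom 4; it is valid on a frame exactly when R is transitive. Every such R is transitive, so valid.
(B) axiom 5: valid iff R is euclidean. Every such R is euclidean — valid.
(C) the dual of axiom T: valid iff R is reflexive. Such an R need not be reflexive — not valid.
(D) axiom D: valid iff R is serial. Such an R need not be serial — not valid.
(E) axiom B: valid iff R is symmetric. Every such R is symmetric — valid.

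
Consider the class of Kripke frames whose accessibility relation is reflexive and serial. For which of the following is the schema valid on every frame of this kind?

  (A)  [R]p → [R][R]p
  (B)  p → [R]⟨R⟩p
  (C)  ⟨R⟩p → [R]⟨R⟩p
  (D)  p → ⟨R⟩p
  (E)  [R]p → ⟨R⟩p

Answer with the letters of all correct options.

(A) axiom 4: valid iff R is transitive. Such an R need not be transitive — not valid.
(B) p → [R]⟨R⟩p is axiom B; it is valid on a frame exactly when R is symmetric. Such an R need not be symmetric, so not valid.
(C) ⟨R⟩p → [R]⟨R⟩p is axiom 5, which corresponds to the euclidean property. Such an R need not be euclidean — not valid.
(D) p → ⟨R⟩p (the dual of axiom T) characterises the reflexive frames. Every such R is reflexive — valid.
(E) axiom D: valid iff R is serial. Every such R is serial — valid.

D, E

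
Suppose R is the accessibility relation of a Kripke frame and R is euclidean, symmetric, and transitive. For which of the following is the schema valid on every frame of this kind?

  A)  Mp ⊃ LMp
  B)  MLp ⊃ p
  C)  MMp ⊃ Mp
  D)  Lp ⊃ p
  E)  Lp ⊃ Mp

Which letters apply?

(A) Mp ⊃ LMp is axiom 5; it is valid on a frame exactly when R is euclidean. Every such R is euclidean, so valid.
(B) MLp ⊃ p (the dual of axiom B) characterises the symmetric frames. Every such R is symmetric — valid.
(C) MMp ⊃ Mp is the dual of axiom 4, which corresponds to transitivity. Every such R is transitive — valid.
(D) Lp ⊃ p is axiom T; it is valid on a frame exactly when R is reflexive. Such an R need not be reflexive, so not valid.
(E) Lp ⊃ Mp (axiom D) characterises the serial frames. Such an R need not be serial — not valid.

A, B, C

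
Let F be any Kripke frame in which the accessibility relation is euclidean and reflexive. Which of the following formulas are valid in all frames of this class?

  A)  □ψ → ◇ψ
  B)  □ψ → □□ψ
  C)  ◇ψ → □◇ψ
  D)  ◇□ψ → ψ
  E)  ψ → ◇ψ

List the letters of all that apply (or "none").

A, B, C, D, E

A reflexive euclidean relation is also symmetric (from wRw and wRv the euclidean condition gives vRw) and hence transitive; it is an equivalence relation.
(A) axiom D: valid iff R is serial. Every such R is serial — valid.
(B) □ψ → □□ψ is axiom 4, which corresponds to transitivity. Every such R is transitive — valid.
(C) ◇ψ → □◇ψ is axiom 5, which corresponds to the euclidean property. Every such R is euclidean — valid.
(D) ◇□ψ → ψ is the dual of axiom B, which corresponds to symmetry. Every such R is symmetric — valid.
(E) ψ → ◇ψ is the dual of axiom T; it is valid on a frame exactly when R is reflexive. Every such R is reflexive, so valid.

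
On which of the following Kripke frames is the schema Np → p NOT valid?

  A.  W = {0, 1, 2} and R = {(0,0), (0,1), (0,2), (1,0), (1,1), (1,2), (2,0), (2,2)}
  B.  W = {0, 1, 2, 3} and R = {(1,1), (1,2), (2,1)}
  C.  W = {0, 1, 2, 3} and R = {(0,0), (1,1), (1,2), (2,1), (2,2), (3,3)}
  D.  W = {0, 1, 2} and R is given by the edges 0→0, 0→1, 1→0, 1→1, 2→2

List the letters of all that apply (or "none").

B

The schema Np → p is axiom T; it is valid on a frame iff R is reflexive.
(A) R is reflexive (each world relates to itself), so the schema is valid here.
(B) R is not reflexive (not 0 R 0), so the schema fails here.
(C) R is reflexive (each world relates to itself), so the schema is valid here.
(D) R is reflexive (each world relates to itself), so the schema is valid here.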